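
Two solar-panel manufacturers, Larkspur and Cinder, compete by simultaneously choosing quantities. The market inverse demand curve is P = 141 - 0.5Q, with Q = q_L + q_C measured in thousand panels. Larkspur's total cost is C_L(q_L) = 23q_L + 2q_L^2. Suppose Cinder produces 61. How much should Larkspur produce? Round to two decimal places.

17.50

With the rival's output fixed at 61, Larkspur's profit is π_L = (141 - (1/2)·61 - (1/2)q_L)q_L - (23q_L + 2q_L²) = (221/2 - (1/2)q_L)q_L - (23q_L + 2q_L²).
∂π_L/∂q_L = 175/2 - 5q_L = 0, so q_L = 35/2.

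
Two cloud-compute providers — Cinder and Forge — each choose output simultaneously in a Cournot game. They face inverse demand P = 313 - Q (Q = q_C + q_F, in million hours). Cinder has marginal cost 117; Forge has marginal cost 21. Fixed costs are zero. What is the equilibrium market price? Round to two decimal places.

150.33

Cinder's profit: π_C = (313 - Q)q_C - (117q_C). Setting ∂π_C/∂q_C = 0: 196 - 2q_C - (q_F) = 0.
Forge's first-order condition: 292 - 2q_F - (q_C) = 0.
So q_C = (196 - q_F)/2 and q_F = (292 - q_C)/2.
Substituting one into the other gives q_C = 100/3 and q_F = 388/3.
Total output Q = 488/3, so price P = 313 - 488/3 = 451/3.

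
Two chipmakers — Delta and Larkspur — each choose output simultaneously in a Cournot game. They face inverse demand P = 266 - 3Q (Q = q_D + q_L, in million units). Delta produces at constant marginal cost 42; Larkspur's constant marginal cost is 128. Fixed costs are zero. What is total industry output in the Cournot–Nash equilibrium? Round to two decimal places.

40.22

Delta's profit: π_D = (266 - 3Q)q_D - (42q_D). Setting ∂π_D/∂q_D = 0: 224 - 6q_D - 3(q_L) = 0.
Larkspur's profit: π_L = (266 - 3Q)q_L - (128q_L). Setting ∂π_L/∂q_L = 0: 138 - 6q_L - 3(q_D) = 0.
So q_D = (224 - 3q_L)/6 and q_L = (138 - 3q_D)/6.
Substituting one into the other gives q_D = 310/9 and q_L = 52/9.
Total output Q = 310/9 + 52/9 = 362/9.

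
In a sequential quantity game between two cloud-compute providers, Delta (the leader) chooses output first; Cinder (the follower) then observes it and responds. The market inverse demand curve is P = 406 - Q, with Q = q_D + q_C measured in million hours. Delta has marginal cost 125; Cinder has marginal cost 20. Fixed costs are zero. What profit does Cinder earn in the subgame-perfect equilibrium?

22201

Solve by backward induction. Given q_D, the follower Cinder maximises π_C = (406 - q_D - q_C)q_C - 20q_C.
∂π_C/∂q_C = 386 - q_D - 2q_C = 0 gives the reaction function q_C = (386 - q_D)/2.
Delta substitutes q_C(q_D) into its own profit: π_D = q_D(406 - q_D - (386 - q_D)/2) - 125q_D = (213 - (1/2)q_D)q_D - 125q_D.
The leader's first-order condition 88 - q_D = 0 yields q_D = 88.
Then q_C = (386 - 88)/2 = 149.
Price P = 406 - 237 = 169.
Cinder's profit: (169 - 20)·149 = 22201.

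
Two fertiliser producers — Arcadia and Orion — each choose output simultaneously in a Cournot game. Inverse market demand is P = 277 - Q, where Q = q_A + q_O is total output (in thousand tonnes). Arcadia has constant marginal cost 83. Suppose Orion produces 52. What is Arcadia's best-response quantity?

With the rival's output fixed at 52, Arcadia's profit is π_A = (277 - 52 - q_A)q_A - (83q_A) = (225 - q_A)q_A - (83q_A).
∂π_A/∂q_A = 142 - 2q_A = 0, so q_A = 71.

71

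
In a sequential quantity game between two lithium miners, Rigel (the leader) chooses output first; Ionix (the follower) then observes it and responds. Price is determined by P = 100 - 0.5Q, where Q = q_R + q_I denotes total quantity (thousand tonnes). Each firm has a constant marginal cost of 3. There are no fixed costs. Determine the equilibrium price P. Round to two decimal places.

27.25

Solve by backward induction. Given q_R, the follower Ionix maximises π_I = (100 - (1/2)q_R - (1/2)q_I)q_I - 3q_I.
Follower FOC: 97 - (1/2)q_R - q_I = 0, so q_I(q_R) = (97 - (1/2)q_R).
Rigel substitutes q_I(q_R) into its own profit: π_R = q_R(100 - (1/2)q_R - (97 - (1/2)q_R)/2) - 3q_R = (103/2 - (1/4)q_R)q_R - 3q_R.
Leader FOC: 97/2 - (1/2)q_R = 0, so q_R = 97.
Then q_I = (97 - (1/2)·97) = 97/2.
Total output Q = 291/2, so price P = 100 - (1/2)·(291/2) = 109/4.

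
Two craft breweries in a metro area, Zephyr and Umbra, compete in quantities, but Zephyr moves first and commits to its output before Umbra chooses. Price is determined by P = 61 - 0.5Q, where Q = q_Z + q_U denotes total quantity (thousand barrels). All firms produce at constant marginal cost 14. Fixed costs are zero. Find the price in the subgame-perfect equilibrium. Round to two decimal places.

25.75

Solve by backward induction. Given q_Z, the follower Umbra maximises π_U = (61 - (1/2)q_Z - (1/2)q_U)q_U - 14q_U.
Follower FOC: 47 - (1/2)q_Z - q_U = 0, so q_U(q_Z) = (47 - (1/2)q_Z).
Zephyr substitutes q_U(q_Z) into its own profit: π_Z = q_Z(61 - (1/2)q_Z - (47 - (1/2)q_Z)/2) - 14q_Z = (75/2 - (1/4)q_Z)q_Z - 14q_Z.
Leader FOC: 47/2 - (1/2)q_Z = 0, so q_Z = 47.
Then q_U = (47 - (1/2)·47) = 47/2.
Total output Q = 141/2, so price P = 61 - (1/2)·(141/2) = 103/4.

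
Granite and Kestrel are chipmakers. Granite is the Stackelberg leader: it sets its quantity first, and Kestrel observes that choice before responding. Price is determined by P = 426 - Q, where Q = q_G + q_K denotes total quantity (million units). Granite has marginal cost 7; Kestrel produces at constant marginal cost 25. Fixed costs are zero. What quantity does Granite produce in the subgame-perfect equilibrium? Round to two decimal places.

The follower Kestrel best-responds to any q_G: π_K = (426 - Q)q_K - 25q_K.
Follower FOC: 401 - q_G - 2q_K = 0, so q_K(q_G) = (401 - q_G)/2.
The leader anticipates this reaction. Substituting into P = 426 - Q gives P = 451/2 - (1/2)q_G, so π_G = (451/2 - (1/2)q_G)q_G - 7q_G.
The leader's first-order condition 437/2 - q_G = 0 yields q_G = 437/2.
Then q_K = (401 - 437/2)/2 = 365/4.

218.50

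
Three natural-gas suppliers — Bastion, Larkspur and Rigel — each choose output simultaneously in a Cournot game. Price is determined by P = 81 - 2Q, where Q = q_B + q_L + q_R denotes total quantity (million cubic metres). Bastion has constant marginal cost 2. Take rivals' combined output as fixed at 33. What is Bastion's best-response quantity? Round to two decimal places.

3.25

With rivals' combined output fixed at 33, Bastion's profit is π_B = (81 - 2·33 - 2q_B)q_B - (2q_B) = (15 - 2q_B)q_B - (2q_B).
∂π_B/∂q_B = 13 - 4q_B = 0, so q_B = 13/4.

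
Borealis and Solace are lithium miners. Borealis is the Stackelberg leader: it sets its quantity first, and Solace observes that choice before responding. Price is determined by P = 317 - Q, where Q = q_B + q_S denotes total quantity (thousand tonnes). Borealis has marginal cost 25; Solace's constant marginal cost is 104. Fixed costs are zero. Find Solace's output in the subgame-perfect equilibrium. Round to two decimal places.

13.75

Solve by backward induction. Given q_B, the follower Solace maximises π_S = (317 - q_B - q_S)q_S - 104q_S.
Setting the follower's marginal profit to zero, 213 - q_B - 2q_S = 0, i.e. q_S = (213 - q_B)/2.
Borealis substitutes q_S(q_B) into its own profit: π_B = q_B(317 - q_B - (213 - q_B)/2) - 25q_B = (421/2 - (1/2)q_B)q_B - 25q_B.
Leader FOC: 371/2 - q_B = 0, so q_B = 371/2.
Then q_S = (213 - 371/2)/2 = 55/4.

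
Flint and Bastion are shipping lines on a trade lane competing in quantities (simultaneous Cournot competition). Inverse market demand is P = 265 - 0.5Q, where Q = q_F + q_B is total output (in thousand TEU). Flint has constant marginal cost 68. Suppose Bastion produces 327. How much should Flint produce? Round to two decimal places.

With the rival's output fixed at 327, Flint's profit is π_F = (265 - (1/2)·327 - (1/2)q_F)q_F - (68q_F) = (203/2 - (1/2)q_F)q_F - (68q_F).
∂π_F/∂q_F = 67/2 - q_F = 0, so q_F = 67/2.

33.50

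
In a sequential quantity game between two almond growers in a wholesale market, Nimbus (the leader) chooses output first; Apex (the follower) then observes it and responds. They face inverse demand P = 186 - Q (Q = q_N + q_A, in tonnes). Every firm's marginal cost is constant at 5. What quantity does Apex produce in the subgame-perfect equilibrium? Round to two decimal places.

Solve by backward induction. Given q_N, the follower Apex maximises π_A = (186 - q_N - q_A)q_A - 5q_A.
∂π_A/∂q_A = 181 - q_N - 2q_A = 0 gives the reaction function q_A = (181 - q_N)/2.
The leader anticipates this reaction. Substituting into P = 186 - Q gives P = 191/2 - (1/2)q_N, so π_N = (191/2 - (1/2)q_N)q_N - 5q_N.
Leader FOC: 181/2 - q_N = 0, so q_N = 181/2.
Then q_A = (181 - 181/2)/2 = 181/4.

45.25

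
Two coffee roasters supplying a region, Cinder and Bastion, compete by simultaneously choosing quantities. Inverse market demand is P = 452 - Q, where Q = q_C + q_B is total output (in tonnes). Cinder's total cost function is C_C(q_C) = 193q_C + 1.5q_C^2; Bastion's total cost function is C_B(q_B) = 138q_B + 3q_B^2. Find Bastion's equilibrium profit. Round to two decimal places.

4519.98

Cinder's profit: π_C = (452 - Q)q_C - (193q_C + (3/2)q_C²). Setting ∂π_C/∂q_C = 0: 259 - 5q_C - (q_B) = 0.
Bastion's profit: π_B = (452 - Q)q_B - (138q_B + 3q_B²). Setting ∂π_B/∂q_B = 0: 314 - 8q_B - (q_C) = 0.
Rearranging gives the reaction functions q_C = (259 - q_B)/5 and q_B = (314 - q_C)/8.
Substituting one into the other gives q_C = 586/13 and q_B = 437/13.
Price P = 452 - 1023/13 = 373.3077.
Bastion's profit: 373.3077·(437/13) - 138·(437/13) - 3(437/13)² = 4519.9763.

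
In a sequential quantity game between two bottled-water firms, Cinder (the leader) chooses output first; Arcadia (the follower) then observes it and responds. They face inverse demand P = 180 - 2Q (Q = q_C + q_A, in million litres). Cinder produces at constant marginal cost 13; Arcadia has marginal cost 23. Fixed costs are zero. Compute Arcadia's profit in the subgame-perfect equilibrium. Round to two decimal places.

The follower Arcadia best-responds to any q_C: π_A = (180 - 2Q)q_A - 23q_A.
Setting the follower's marginal profit to zero, 157 - 2q_C - 4q_A = 0, i.e. q_A = (157 - 2q_C)/4.
The leader anticipates this reaction. Substituting into P = 180 - 2Q gives P = 203/2 - q_C, so π_C = (203/2 - q_C)q_C - 13q_C.
The leader's first-order condition 177/2 - 2q_C = 0 yields q_C = 177/4.
Then q_A = (157 - 2·(177/4))/4 = 137/8.
Price P = 180 - 2·(491/8) = 229/4.
Arcadia's profit: (229/4 - 23)·(137/8) = 586.5313.

586.53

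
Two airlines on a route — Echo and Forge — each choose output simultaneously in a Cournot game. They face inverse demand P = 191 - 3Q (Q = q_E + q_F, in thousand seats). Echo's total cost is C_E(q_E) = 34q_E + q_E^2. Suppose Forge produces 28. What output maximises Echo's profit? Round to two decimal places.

9.13

With the rival's output fixed at 28, Echo's profit is π_E = (191 - 3·28 - 3q_E)q_E - (34q_E + q_E²) = (107 - 3q_E)q_E - (34q_E + q_E²).
∂π_E/∂q_E = 73 - 8q_E = 0, so q_E = 73/8.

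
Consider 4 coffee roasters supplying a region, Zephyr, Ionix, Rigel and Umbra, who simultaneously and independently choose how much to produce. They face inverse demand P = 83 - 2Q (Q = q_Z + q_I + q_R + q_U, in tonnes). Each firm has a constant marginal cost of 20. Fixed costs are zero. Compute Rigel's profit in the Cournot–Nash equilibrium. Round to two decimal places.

A representative firm's profit is π_i = q_i(83 - 2Q) - 20q_i.
First-order condition (treating rivals' output as given): 63 - 4q_i - 2·Σ_{j≠i} q_j = 0.
With identical firms every q_j equals q_i, so Σ_{j≠i} q_j = 3q_i and 63 = 10q_i, giving q_i = 63/10.
Price P = 83 - 2·(126/5) = 163/5.
Rigel's profit: (163/5 - 20)·(63/10) = 79.3800.

79.38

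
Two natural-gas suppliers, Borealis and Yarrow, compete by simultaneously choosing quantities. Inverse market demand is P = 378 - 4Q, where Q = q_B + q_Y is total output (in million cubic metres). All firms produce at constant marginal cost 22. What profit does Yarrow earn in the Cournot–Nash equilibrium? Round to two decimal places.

Each firm earns π_i = (378 - 4Q)q_i - 22q_i.
First-order condition (treating rivals' output as given): 356 - 8q_i - 4q_j = 0.
By symmetry each firm produces the same amount; substituting q_j = q_i yields q_i = 356/12 = 89/3.
Price P = 378 - 4·(178/3) = 422/3.
Yarrow's profit: (422/3 - 22)·(89/3) = 3520.4444.

3520.44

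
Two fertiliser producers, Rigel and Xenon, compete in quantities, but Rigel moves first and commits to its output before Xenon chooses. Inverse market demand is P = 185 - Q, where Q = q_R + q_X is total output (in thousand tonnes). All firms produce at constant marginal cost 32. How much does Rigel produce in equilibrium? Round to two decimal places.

76.50

The follower Xenon best-responds to any q_R: π_X = (185 - Q)q_X - 32q_X.
Follower FOC: 153 - q_R - 2q_X = 0, so q_X(q_R) = (153 - q_R)/2.
The leader anticipates this reaction. Substituting into P = 185 - Q gives P = 217/2 - (1/2)q_R, so π_R = (217/2 - (1/2)q_R)q_R - 32q_R.
The leader's first-order condition 153/2 - q_R = 0 yields q_R = 153/2.
Then q_X = (153 - 153/2)/2 = 153/4.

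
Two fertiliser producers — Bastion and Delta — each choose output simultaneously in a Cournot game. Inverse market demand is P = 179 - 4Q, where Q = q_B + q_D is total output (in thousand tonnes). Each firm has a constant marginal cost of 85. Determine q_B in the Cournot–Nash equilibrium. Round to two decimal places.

Each firm earns π_i = (179 - 4Q)q_i - 85q_i.
Setting ∂π_i/∂q_i = 0 with rivals' quantities fixed: 94 - 8q_i - 4q_j = 0.
By symmetry each firm produces the same amount; substituting q_j = q_i yields q_i = 94/12 = 47/6.

7.83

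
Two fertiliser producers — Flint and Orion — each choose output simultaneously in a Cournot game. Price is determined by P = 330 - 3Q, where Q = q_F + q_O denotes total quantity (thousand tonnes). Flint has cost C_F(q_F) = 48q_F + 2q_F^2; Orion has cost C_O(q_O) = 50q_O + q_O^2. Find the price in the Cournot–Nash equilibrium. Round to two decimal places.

187.61

Flint's profit: π_F = (330 - 3Q)q_F - (48q_F + 2q_F²). Setting ∂π_F/∂q_F = 0: 282 - 10q_F - 3(q_O) = 0.
Orion's first-order condition: 280 - 8q_O - 3(q_F) = 0.
Rearranging gives the reaction functions q_F = (282 - 3q_O)/10 and q_O = (280 - 3q_F)/8.
Solving the pair: q_F = 1416/71, q_O = 1954/71.
Total output Q = 47.4648, so price P = 330 - 3·47.4648 = 187.6056.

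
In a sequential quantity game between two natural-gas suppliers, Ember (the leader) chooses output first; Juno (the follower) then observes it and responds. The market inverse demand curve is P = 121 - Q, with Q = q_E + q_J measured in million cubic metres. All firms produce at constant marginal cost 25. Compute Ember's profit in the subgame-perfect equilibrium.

Solve by backward induction. Given q_E, the follower Juno maximises π_J = (121 - q_E - q_J)q_J - 25q_J.
Follower FOC: 96 - q_E - 2q_J = 0, so q_J(q_E) = (96 - q_E)/2.
The leader anticipates this reaction. Substituting into P = 121 - Q gives P = 73 - (1/2)q_E, so π_E = (73 - (1/2)q_E)q_E - 25q_E.
The leader's first-order condition 48 - q_E = 0 yields q_E = 48.
Then q_J = (96 - 48)/2 = 24.
Price P = 121 - 72 = 49.
Ember's profit: (49 - 25)·48 = 1152.

1152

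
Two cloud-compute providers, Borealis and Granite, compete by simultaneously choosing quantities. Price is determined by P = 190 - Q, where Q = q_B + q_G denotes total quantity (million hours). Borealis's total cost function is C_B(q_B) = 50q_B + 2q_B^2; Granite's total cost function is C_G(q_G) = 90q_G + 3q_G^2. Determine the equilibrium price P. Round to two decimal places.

158.51

Borealis's profit: π_B = (190 - Q)q_B - (50q_B + 2q_B²). Setting ∂π_B/∂q_B = 0: 140 - 6q_B - (q_G) = 0.
Granite's profit: π_G = (190 - Q)q_G - (90q_G + 3q_G²). Setting ∂π_G/∂q_G = 0: 100 - 8q_G - (q_B) = 0.
Rearranging gives the reaction functions q_B = (140 - q_G)/6 and q_G = (100 - q_B)/8.
Substituting one into the other gives q_B = 1020/47 and q_G = 460/47.
Total output Q = 1480/47, so price P = 190 - 1480/47 = 158.5106.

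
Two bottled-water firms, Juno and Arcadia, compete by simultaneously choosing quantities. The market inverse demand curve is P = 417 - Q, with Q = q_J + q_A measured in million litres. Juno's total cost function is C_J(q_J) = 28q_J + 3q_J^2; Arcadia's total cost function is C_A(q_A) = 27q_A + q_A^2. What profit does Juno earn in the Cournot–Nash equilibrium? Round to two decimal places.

Juno's profit: π_J = (417 - Q)q_J - (28q_J + 3q_J²). Setting ∂π_J/∂q_J = 0: 389 - 8q_J - (q_A) = 0.
Arcadia's profit: π_A = (417 - Q)q_A - (27q_A + q_A²). Setting ∂π_A/∂q_A = 0: 390 - 4q_A - (q_J) = 0.
Rearranging gives the reaction functions q_J = (389 - q_A)/8 and q_A = (390 - q_J)/4.
Substituting one into the other gives q_J = 1166/31 and q_A = 88.0968.
Price P = 417 - 125.7097 = 291.2903.
Juno's profit: 291.2903·(1166/31) - 28·(1166/31) - 3(1166/31)² = 5658.9220.

5658.92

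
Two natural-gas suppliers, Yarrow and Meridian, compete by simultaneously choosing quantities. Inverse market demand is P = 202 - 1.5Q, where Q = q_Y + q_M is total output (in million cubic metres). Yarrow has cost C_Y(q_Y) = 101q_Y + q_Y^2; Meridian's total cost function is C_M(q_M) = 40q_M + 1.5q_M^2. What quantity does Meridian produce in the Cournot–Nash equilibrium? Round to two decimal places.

23.73

Yarrow's profit: π_Y = (202 - 1.5Q)q_Y - (101q_Y + q_Y²). Setting ∂π_Y/∂q_Y = 0: 101 - 5q_Y - (3/2)(q_M) = 0.
Meridian's profit: π_M = (202 - 1.5Q)q_M - (40q_M + (3/2)q_M²). Setting ∂π_M/∂q_M = 0: 162 - 6q_M - (3/2)(q_Y) = 0.
Best responses: q_Y = (101 - (3/2)q_M)/5, q_M = (162 - (3/2)q_Y)/6.
Solving the pair: q_Y = 484/37, q_M = 878/37.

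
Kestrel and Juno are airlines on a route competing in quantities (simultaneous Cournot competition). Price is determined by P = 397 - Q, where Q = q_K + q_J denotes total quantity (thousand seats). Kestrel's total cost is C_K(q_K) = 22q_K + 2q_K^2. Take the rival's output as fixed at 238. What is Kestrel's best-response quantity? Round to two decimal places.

With the rival's output fixed at 238, Kestrel's profit is π_K = (397 - 238 - q_K)q_K - (22q_K + 2q_K²) = (159 - q_K)q_K - (22q_K + 2q_K²).
∂π_K/∂q_K = 137 - 6q_K = 0, so q_K = 137/6.

22.83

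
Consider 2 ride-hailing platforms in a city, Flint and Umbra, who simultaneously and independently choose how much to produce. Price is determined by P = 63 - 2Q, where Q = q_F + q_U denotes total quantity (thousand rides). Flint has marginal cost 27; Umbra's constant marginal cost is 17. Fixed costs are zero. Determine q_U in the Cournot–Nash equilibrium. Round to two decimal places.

9.33

Flint's profit: π_F = (63 - 2Q)q_F - (27q_F). Setting ∂π_F/∂q_F = 0: 36 - 4q_F - 2(q_U) = 0.
Umbra's first-order condition: 46 - 4q_U - 2(q_F) = 0.
Best responses: q_F = (36 - 2q_U)/4, q_U = (46 - 2q_F)/4.
Substituting one into the other gives q_F = 13/3 and q_U = 28/3.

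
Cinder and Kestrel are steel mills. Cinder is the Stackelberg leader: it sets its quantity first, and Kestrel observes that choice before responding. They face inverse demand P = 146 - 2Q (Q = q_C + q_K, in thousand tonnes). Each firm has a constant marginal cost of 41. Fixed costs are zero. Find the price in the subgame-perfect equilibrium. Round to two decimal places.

The follower Kestrel best-responds to any q_C: π_K = (146 - 2Q)q_K - 41q_K.
∂π_K/∂q_K = 105 - 2q_C - 4q_K = 0 gives the reaction function q_K = (105 - 2q_C)/4.
The leader anticipates this reaction. Substituting into P = 146 - 2Q gives P = 187/2 - q_C, so π_C = (187/2 - q_C)q_C - 41q_C.
Leader FOC: 105/2 - 2q_C = 0, so q_C = 105/4.
Then q_K = (105 - 2·(105/4))/4 = 105/8.
Total output Q = 315/8, so price P = 146 - 2·(315/8) = 269/4.

67.25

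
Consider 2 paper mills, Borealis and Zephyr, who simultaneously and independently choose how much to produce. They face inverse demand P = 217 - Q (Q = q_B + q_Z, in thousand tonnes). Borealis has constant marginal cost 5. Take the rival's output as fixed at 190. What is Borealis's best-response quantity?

11

With the rival's output fixed at 190, Borealis's profit is π_B = (217 - 190 - q_B)q_B - (5q_B) = (27 - q_B)q_B - (5q_B).
∂π_B/∂q_B = 22 - 2q_B = 0, so q_B = 11.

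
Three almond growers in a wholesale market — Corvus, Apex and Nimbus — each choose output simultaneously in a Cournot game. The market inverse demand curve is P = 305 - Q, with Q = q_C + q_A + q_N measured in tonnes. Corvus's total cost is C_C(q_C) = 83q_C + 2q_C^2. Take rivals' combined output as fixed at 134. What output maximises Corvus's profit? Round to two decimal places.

14.67

With rivals' combined output fixed at 134, Corvus's profit is π_C = (305 - 134 - q_C)q_C - (83q_C + 2q_C²) = (171 - q_C)q_C - (83q_C + 2q_C²).
∂π_C/∂q_C = 88 - 6q_C = 0, so q_C = 44/3.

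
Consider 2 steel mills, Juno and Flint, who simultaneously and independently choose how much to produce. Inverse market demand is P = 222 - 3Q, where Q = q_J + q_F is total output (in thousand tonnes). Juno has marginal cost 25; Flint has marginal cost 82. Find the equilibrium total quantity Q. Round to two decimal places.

37.44

Juno's profit: π_J = (222 - 3Q)q_J - (25q_J). Setting ∂π_J/∂q_J = 0: 197 - 6q_J - 3(q_F) = 0.
Flint's profit: π_F = (222 - 3Q)q_F - (82q_F). Setting ∂π_F/∂q_F = 0: 140 - 6q_F - 3(q_J) = 0.
So q_J = (197 - 3q_F)/6 and q_F = (140 - 3q_J)/6.
Substituting one into the other gives q_J = 254/9 and q_F = 83/9.
Total output Q = 254/9 + 83/9 = 337/9.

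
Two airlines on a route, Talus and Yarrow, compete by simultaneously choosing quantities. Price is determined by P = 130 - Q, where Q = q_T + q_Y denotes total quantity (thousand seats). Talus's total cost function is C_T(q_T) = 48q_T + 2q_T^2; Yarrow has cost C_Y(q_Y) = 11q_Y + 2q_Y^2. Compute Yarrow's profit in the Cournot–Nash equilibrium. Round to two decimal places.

Talus's profit: π_T = (130 - Q)q_T - (48q_T + 2q_T²). Setting ∂π_T/∂q_T = 0: 82 - 6q_T - (q_Y) = 0.
Yarrow's profit: π_Y = (130 - Q)q_Y - (11q_Y + 2q_Y²). Setting ∂π_Y/∂q_Y = 0: 119 - 6q_Y - (q_T) = 0.
Best responses: q_T = (82 - q_Y)/6, q_Y = (119 - q_T)/6.
Solving the pair: q_T = 373/35, q_Y = 632/35.
Price P = 130 - 201/7 = 709/7.
Yarrow's profit: (709/7)·(632/35) - 11·(632/35) - 2(632/35)² = 978.1812.

978.18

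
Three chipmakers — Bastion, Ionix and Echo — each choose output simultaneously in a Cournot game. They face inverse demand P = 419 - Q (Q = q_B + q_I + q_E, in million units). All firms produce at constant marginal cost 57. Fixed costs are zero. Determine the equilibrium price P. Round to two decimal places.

A representative firm's profit is π_i = q_i(419 - Q) - 57q_i.
First-order condition (treating rivals' output as given): 362 - 2q_i - Σ_{j≠i} q_j = 0.
By symmetry each firm produces the same amount; substituting Σ_{j≠i} q_j = 2q_i yields q_i = 362/4 = 181/2.
Total output Q = 543/2, so price P = 419 - 543/2 = 295/2.

147.50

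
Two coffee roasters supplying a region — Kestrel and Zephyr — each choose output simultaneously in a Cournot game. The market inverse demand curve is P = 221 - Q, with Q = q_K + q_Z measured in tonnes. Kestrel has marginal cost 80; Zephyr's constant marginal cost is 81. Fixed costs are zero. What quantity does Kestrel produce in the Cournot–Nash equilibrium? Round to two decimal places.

47.33

Kestrel's profit: π_K = (221 - Q)q_K - (80q_K). Setting ∂π_K/∂q_K = 0: 141 - 2q_K - (q_Z) = 0.
Zephyr's first-order condition: 140 - 2q_Z - (q_K) = 0.
Best responses: q_K = (141 - q_Z)/2, q_Z = (140 - q_K)/2.
Solving the pair: q_K = 142/3, q_Z = 139/3.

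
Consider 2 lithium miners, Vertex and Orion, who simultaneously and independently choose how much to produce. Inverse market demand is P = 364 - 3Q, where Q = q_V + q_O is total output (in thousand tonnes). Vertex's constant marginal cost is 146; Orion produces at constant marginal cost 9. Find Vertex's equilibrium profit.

243

Vertex's profit: π_V = (364 - 3Q)q_V - (146q_V). Setting ∂π_V/∂q_V = 0: 218 - 6q_V - 3(q_O) = 0.
Orion's first-order condition: 355 - 6q_O - 3(q_V) = 0.
Rearranging gives the reaction functions q_V = (218 - 3q_O)/6 and q_O = (355 - 3q_V)/6.
Solving the pair: q_V = 9, q_O = 164/3.
Price P = 364 - 3·(191/3) = 173.
Vertex's profit: (173 - 146)·9 = 243.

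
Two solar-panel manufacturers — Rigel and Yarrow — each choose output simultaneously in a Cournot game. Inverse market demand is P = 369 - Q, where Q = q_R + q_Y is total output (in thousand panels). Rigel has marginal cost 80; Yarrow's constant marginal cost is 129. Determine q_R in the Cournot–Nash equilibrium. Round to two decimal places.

112.67

Rigel's profit: π_R = (369 - Q)q_R - (80q_R). Setting ∂π_R/∂q_R = 0: 289 - 2q_R - (q_Y) = 0.
Yarrow's first-order condition: 240 - 2q_Y - (q_R) = 0.
Best responses: q_R = (289 - q_Y)/2, q_Y = (240 - q_R)/2.
Solving the pair: q_R = 338/3, q_Y = 191/3.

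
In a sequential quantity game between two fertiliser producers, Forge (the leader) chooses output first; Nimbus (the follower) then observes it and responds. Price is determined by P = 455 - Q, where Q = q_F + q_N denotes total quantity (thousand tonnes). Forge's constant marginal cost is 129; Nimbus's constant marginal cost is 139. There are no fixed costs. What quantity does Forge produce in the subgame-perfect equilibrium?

168

The follower Nimbus best-responds to any q_F: π_N = (455 - Q)q_N - 139q_N.
Follower FOC: 316 - q_F - 2q_N = 0, so q_N(q_F) = (316 - q_F)/2.
The leader anticipates this reaction. Substituting into P = 455 - Q gives P = 297 - (1/2)q_F, so π_F = (297 - (1/2)q_F)q_F - 129q_F.
Leader FOC: 168 - q_F = 0, so q_F = 168.
Then q_N = (316 - 168)/2 = 74.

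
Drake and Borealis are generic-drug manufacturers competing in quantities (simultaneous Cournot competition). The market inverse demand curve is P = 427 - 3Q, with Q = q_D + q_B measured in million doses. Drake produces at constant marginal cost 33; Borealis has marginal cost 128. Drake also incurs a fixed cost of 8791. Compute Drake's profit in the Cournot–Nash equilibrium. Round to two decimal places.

Drake's profit: π_D = (427 - 3Q)q_D - (33q_D). Setting ∂π_D/∂q_D = 0: 394 - 6q_D - 3(q_B) = 0.
Borealis's profit: π_B = (427 - 3Q)q_B - (128q_B). Setting ∂π_B/∂q_B = 0: 299 - 6q_B - 3(q_D) = 0.
Rearranging gives the reaction functions q_D = (394 - 3q_B)/6 and q_B = (299 - 3q_D)/6.
Solving the pair: q_D = 163/3, q_B = 68/3.
Price P = 427 - 3·77 = 196.
Drake's profit: (196 - 33)·(163/3) - 8791 = 196/3.

65.33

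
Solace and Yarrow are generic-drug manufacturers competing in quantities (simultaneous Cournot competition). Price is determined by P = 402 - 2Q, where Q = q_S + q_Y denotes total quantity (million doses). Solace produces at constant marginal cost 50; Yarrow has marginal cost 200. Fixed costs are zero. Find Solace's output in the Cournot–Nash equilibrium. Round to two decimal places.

Solace's profit: π_S = (402 - 2Q)q_S - (50q_S). Setting ∂π_S/∂q_S = 0: 352 - 4q_S - 2(q_Y) = 0.
Yarrow's profit: π_Y = (402 - 2Q)q_Y - (200q_Y). Setting ∂π_Y/∂q_Y = 0: 202 - 4q_Y - 2(q_S) = 0.
So q_S = (352 - 2q_Y)/4 and q_Y = (202 - 2q_S)/4.
Solving the pair: q_S = 251/3, q_Y = 26/3.

83.67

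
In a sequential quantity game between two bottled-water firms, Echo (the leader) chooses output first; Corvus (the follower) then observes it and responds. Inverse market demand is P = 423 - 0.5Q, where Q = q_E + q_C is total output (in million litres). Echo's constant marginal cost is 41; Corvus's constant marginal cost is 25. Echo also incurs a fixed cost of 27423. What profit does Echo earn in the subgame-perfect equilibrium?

6066

Solve by backward induction. Given q_E, the follower Corvus maximises π_C = (423 - (1/2)q_E - (1/2)q_C)q_C - 25q_C.
Setting the follower's marginal profit to zero, 398 - (1/2)q_E - q_C = 0, i.e. q_C = (398 - (1/2)q_E).
Echo substitutes q_C(q_E) into its own profit: π_E = q_E(423 - (1/2)q_E - (398 - (1/2)q_E)/2) - 41q_E = (224 - (1/4)q_E)q_E - 41q_E.
Leader FOC: 183 - (1/2)q_E = 0, so q_E = 366.
Then q_C = (398 - (1/2)·366) = 215.
Price P = 423 - (1/2)·581 = 265/2.
Echo's profit: (265/2 - 41)·366 - 27423 = 6066.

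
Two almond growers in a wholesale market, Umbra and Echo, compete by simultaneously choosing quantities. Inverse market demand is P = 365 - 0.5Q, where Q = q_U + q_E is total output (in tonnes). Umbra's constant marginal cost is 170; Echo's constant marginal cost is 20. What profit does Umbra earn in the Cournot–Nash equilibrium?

450

Umbra's profit: π_U = (365 - 0.5Q)q_U - (170q_U). Setting ∂π_U/∂q_U = 0: 195 - q_U - (1/2)(q_E) = 0.
Echo's profit: π_E = (365 - 0.5Q)q_E - (20q_E). Setting ∂π_E/∂q_E = 0: 345 - q_E - (1/2)(q_U) = 0.
So q_U = (195 - (1/2)q_E) and q_E = (345 - (1/2)q_U).
Substituting one into the other gives q_U = 30 and q_E = 330.
Price P = 365 - (1/2)·360 = 185.
Umbra's profit: (185 - 170)·30 = 450.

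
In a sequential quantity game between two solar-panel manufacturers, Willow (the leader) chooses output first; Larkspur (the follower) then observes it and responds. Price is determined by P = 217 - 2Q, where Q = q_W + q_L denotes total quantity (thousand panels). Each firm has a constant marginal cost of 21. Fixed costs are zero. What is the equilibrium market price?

70

The follower Larkspur best-responds to any q_W: π_L = (217 - 2Q)q_L - 21q_L.
Follower FOC: 196 - 2q_W - 4q_L = 0, so q_L(q_W) = (196 - 2q_W)/4.
Willow substitutes q_L(q_W) into its own profit: π_W = q_W(217 - 2q_W - (196 - 2q_W)/2) - 21q_W = (119 - q_W)q_W - 21q_W.
Maximising: ∂π_W/∂q_W = 98 - 2q_W = 0, giving q_W = 49.
Then q_L = (196 - 2·49)/4 = 49/2.
Total output Q = 147/2, so price P = 217 - 2·(147/2) = 70.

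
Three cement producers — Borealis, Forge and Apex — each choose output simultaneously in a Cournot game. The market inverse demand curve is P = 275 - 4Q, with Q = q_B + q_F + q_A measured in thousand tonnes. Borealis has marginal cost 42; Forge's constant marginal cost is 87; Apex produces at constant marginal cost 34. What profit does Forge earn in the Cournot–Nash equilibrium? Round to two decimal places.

126.56

Borealis's profit: π_B = (275 - 4Q)q_B - (42q_B). Setting ∂π_B/∂q_B = 0: 233 - 8q_B - 4(q_F + q_A) = 0.
Forge's first-order condition: 188 - 8q_F - 4(q_B + q_A) = 0.
Apex's profit: π_A = (275 - 4Q)q_A - (34q_A). Setting ∂π_A/∂q_A = 0: 241 - 8q_A - 4(q_B + q_F) = 0.
Adding the 3 conditions: 662 − 8Q − 8Q = 0, i.e. Q = 331/8.
Back-substituting: q_B = (233 − 331/2)/4 = 135/8, q_F = (188 − 331/2)/4 = 45/8, q_A = (241 − 331/2)/4 = 151/8.
Price P = 275 - 4·(331/8) = 219/2.
Forge's profit: (219/2 - 87)·(45/8) = 126.5625.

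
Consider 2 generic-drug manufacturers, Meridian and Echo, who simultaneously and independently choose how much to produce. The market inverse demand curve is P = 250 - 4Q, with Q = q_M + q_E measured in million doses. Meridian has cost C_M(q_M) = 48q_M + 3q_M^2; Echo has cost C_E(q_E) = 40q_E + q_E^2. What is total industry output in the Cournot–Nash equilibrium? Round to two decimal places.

Meridian's profit: π_M = (250 - 4Q)q_M - (48q_M + 3q_M²). Setting ∂π_M/∂q_M = 0: 202 - 14q_M - 4(q_E) = 0.
Echo's profit: π_E = (250 - 4Q)q_E - (40q_E + q_E²). Setting ∂π_E/∂q_E = 0: 210 - 10q_E - 4(q_M) = 0.
So q_M = (202 - 4q_E)/14 and q_E = (210 - 4q_M)/10.
Substituting one into the other gives q_M = 295/31 and q_E = 533/31.
Total output Q = 295/31 + 533/31 = 828/31.

26.71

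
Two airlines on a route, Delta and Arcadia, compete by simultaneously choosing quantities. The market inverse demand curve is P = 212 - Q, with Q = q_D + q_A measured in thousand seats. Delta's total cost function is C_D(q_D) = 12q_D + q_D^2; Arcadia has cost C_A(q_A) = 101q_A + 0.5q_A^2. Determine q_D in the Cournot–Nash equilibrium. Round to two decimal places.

Delta's profit: π_D = (212 - Q)q_D - (12q_D + q_D²). Setting ∂π_D/∂q_D = 0: 200 - 4q_D - (q_A) = 0.
Arcadia's profit: π_A = (212 - Q)q_A - (101q_A + (1/2)q_A²). Setting ∂π_A/∂q_A = 0: 111 - 3q_A - (q_D) = 0.
Rearranging gives the reaction functions q_D = (200 - q_A)/4 and q_A = (111 - q_D)/3.
Solving the pair: q_D = 489/11, q_A = 244/11.

44.45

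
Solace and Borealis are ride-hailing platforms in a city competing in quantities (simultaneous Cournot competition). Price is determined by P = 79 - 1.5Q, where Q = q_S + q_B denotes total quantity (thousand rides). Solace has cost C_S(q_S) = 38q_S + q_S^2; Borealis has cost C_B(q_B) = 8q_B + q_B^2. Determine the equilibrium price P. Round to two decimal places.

Solace's profit: π_S = (79 - 1.5Q)q_S - (38q_S + q_S²). Setting ∂π_S/∂q_S = 0: 41 - 5q_S - (3/2)(q_B) = 0.
Borealis's first-order condition: 71 - 5q_B - (3/2)(q_S) = 0.
Rearranging gives the reaction functions q_S = (41 - (3/2)q_B)/5 and q_B = (71 - (3/2)q_S)/5.
Substituting one into the other gives q_S = 394/91 and q_B = 1174/91.
Total output Q = 224/13, so price P = 79 - (3/2)·(224/13) = 691/13.

53.15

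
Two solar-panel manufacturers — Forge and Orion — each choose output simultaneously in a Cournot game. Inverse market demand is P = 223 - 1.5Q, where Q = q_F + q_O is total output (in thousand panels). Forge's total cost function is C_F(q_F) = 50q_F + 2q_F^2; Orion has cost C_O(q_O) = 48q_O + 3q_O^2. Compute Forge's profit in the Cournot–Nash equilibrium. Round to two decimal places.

Forge's profit: π_F = (223 - 1.5Q)q_F - (50q_F + 2q_F²). Setting ∂π_F/∂q_F = 0: 173 - 7q_F - (3/2)(q_O) = 0.
Orion's profit: π_O = (223 - 1.5Q)q_O - (48q_O + 3q_O²). Setting ∂π_O/∂q_O = 0: 175 - 9q_O - (3/2)(q_F) = 0.
Best responses: q_F = (173 - (3/2)q_O)/7, q_O = (175 - (3/2)q_F)/9.
Substituting one into the other gives q_F = 1726/81 and q_O = 15.8930.
Price P = 223 - (3/2)·37.2016 = 167.1975.
Forge's profit: 167.1975·(1726/81) - 50·(1726/81) - 2(1726/81)² = 1589.2038.

1589.20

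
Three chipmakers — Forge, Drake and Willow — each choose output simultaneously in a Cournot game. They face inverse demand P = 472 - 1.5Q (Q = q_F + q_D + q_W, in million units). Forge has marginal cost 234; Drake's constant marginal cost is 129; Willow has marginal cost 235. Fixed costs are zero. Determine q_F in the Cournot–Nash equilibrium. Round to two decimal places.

22.33

Forge's profit: π_F = (472 - 1.5Q)q_F - (234q_F). Setting ∂π_F/∂q_F = 0: 238 - 3q_F - (3/2)(q_D + q_W) = 0.
Drake's profit: π_D = (472 - 1.5Q)q_D - (129q_D). Setting ∂π_D/∂q_D = 0: 343 - 3q_D - (3/2)(q_F + q_W) = 0.
Willow's first-order condition: 237 - 3q_W - (3/2)(q_F + q_D) = 0.
Adding the 3 first-order conditions: 818 − 6Q = 0, so Q = 409/3.
Back-substituting: q_F = (238 − 409/2)/(3/2) = 67/3, q_D = (343 − 409/2)/(3/2) = 277/3, q_W = (237 − 409/2)/(3/2) = 65/3.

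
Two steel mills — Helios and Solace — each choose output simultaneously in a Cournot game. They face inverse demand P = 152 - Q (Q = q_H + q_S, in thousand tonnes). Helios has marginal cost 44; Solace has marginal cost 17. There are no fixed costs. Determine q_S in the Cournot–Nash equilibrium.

54

Helios's profit: π_H = (152 - Q)q_H - (44q_H). Setting ∂π_H/∂q_H = 0: 108 - 2q_H - (q_S) = 0.
Solace's first-order condition: 135 - 2q_S - (q_H) = 0.
Best responses: q_H = (108 - q_S)/2, q_S = (135 - q_H)/2.
Solving the pair: q_H = 27, q_S = 54.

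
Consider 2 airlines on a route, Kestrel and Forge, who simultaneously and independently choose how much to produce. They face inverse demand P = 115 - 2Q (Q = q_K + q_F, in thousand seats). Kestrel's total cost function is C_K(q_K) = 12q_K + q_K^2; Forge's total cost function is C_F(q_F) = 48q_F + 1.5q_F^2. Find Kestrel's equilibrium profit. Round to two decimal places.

715.86

Kestrel's profit: π_K = (115 - 2Q)q_K - (12q_K + q_K²). Setting ∂π_K/∂q_K = 0: 103 - 6q_K - 2(q_F) = 0.
Forge's first-order condition: 67 - 7q_F - 2(q_K) = 0.
Rearranging gives the reaction functions q_K = (103 - 2q_F)/6 and q_F = (67 - 2q_K)/7.
Solving the pair: q_K = 587/38, q_F = 98/19.
Price P = 115 - 2·(783/38) = 1402/19.
Kestrel's profit: (1402/19)·(587/38) - 12·(587/38) - (587/38)² = 715.8636.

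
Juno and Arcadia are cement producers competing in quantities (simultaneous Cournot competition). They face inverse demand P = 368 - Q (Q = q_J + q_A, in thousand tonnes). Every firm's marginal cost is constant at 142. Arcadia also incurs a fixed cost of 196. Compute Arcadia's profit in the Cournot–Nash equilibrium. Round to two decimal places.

5479.11

Each firm earns π_i = (368 - Q)q_i - 142q_i.
First-order condition (treating rivals' output as given): 226 - 2q_i - q_j = 0.
With identical firms every q_j equals q_i, so q_j = q_i and 226 = 3q_i, giving q_i = 226/3.
Price P = 368 - 452/3 = 652/3.
Arcadia's profit: (652/3 - 142)·(226/3) - 196 = 5479.1111.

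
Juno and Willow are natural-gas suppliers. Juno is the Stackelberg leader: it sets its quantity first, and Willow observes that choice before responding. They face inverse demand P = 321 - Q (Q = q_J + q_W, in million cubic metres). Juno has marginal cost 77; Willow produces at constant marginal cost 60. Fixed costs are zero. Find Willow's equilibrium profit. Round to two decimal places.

5439.06

The follower Willow best-responds to any q_J: π_W = (321 - Q)q_W - 60q_W.
∂π_W/∂q_W = 261 - q_J - 2q_W = 0 gives the reaction function q_W = (261 - q_J)/2.
Juno substitutes q_W(q_J) into its own profit: π_J = q_J(321 - q_J - (261 - q_J)/2) - 77q_J = (381/2 - (1/2)q_J)q_J - 77q_J.
Leader FOC: 227/2 - q_J = 0, so q_J = 227/2.
Then q_W = (261 - 227/2)/2 = 295/4.
Price P = 321 - 749/4 = 535/4.
Willow's profit: (535/4 - 60)·(295/4) = 5439.0625.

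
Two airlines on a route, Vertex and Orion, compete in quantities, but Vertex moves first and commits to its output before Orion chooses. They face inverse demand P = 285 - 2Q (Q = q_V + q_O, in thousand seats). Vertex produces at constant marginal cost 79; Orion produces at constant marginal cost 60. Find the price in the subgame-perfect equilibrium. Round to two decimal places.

125.75

Solve by backward induction. Given q_V, the follower Orion maximises π_O = (285 - 2q_V - 2q_O)q_O - 60q_O.
∂π_O/∂q_O = 225 - 2q_V - 4q_O = 0 gives the reaction function q_O = (225 - 2q_V)/4.
The leader anticipates this reaction. Substituting into P = 285 - 2Q gives P = 345/2 - q_V, so π_V = (345/2 - q_V)q_V - 79q_V.
The leader's first-order condition 187/2 - 2q_V = 0 yields q_V = 187/4.
Then q_O = (225 - 2·(187/4))/4 = 263/8.
Total output Q = 637/8, so price P = 285 - 2·(637/8) = 503/4.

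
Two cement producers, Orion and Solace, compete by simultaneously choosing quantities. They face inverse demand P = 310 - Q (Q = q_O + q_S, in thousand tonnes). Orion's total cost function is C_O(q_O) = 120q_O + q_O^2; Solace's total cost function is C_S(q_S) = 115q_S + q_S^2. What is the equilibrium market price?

Orion's profit: π_O = (310 - Q)q_O - (120q_O + q_O²). Setting ∂π_O/∂q_O = 0: 190 - 4q_O - (q_S) = 0.
Solace's first-order condition: 195 - 4q_S - (q_O) = 0.
Rearranging gives the reaction functions q_O = (190 - q_S)/4 and q_S = (195 - q_O)/4.
Substituting one into the other gives q_O = 113/3 and q_S = 118/3.
Total output Q = 77, so price P = 310 - 77 = 233.

233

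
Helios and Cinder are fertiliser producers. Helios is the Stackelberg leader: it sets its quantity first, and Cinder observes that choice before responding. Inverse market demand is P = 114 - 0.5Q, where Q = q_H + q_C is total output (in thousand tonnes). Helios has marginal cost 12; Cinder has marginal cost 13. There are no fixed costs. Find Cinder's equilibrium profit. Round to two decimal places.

Solve by backward induction. Given q_H, the follower Cinder maximises π_C = (114 - (1/2)q_H - (1/2)q_C)q_C - 13q_C.
Follower FOC: 101 - (1/2)q_H - q_C = 0, so q_C(q_H) = (101 - (1/2)q_H).
The leader anticipates this reaction. Substituting into P = 114 - 0.5Q gives P = 127/2 - (1/4)q_H, so π_H = (127/2 - (1/4)q_H)q_H - 12q_H.
The leader's first-order condition 103/2 - (1/2)q_H = 0 yields q_H = 103.
Then q_C = (101 - (1/2)·103) = 99/2.
Price P = 114 - (1/2)·(305/2) = 151/4.
Cinder's profit: (151/4 - 13)·(99/2) = 1225.1250.

1225.13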